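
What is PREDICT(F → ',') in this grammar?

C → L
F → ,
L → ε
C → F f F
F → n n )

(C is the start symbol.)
PREDICT(F → ',') = (FIRST(RHS) \ {ε}) ∪ (FOLLOW(F) if ε ∈ FIRST(RHS), i.e. RHS ⇒* ε)
FIRST(',') = { ',' }
ε ∉ FIRST(','), so FOLLOW(F) is not added.
PREDICT(F → ',') = { ',' }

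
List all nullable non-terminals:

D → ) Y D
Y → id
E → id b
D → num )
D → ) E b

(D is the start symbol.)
None

A non-terminal is nullable if it can derive ε (the empty string): either it has an ε-production, or it has a production whose right-hand side consists entirely of nullable non-terminals.

There are no ε-productions, so no non-terminal can derive ε.
No non-terminals are nullable.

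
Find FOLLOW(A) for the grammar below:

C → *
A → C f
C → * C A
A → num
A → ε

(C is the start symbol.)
To compute FOLLOW(A), find every occurrence of A on a right-hand side N → α A β: add FIRST(β) \ {ε}, and if β is empty or nullable also add FOLLOW(N). Iterate to a fixed point.

In C → * C A: A is at the end, add FOLLOW(C)

The FOLLOW sets referred to above (computed the same way, to a fixed point):
  FOLLOW(C) = { $, '*', 'f', 'num' }

Taking the union: FOLLOW(A) = { $, '*', 'f', 'num' }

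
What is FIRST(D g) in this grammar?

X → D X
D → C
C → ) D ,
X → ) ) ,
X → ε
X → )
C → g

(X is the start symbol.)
FIRST sets of the non-terminals involved (from the grammar, by fixed-point iteration):
  FIRST(D) = { ')', 'g' }

To compute FIRST(D g), process the symbols left to right:
Symbol D is a non-terminal. Add FIRST(D) \ {ε} = { ')', 'g' }
D is not nullable (ε ∉ FIRST(D)), so stop here.
FIRST(D g) = { ')', 'g' }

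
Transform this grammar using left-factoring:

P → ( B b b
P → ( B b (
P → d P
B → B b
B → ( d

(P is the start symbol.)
Left-factoring transforms A → αβ₁ | αβ₂ into A → αA' and A' → β₁ | β₂
(α is the longest common prefix among the alternatives). Repeat until
no nonterminal has two alternatives with a common prefix.

Round 1: P has alternatives sharing prefix '( B b'. Introduce P': P → ( B b P'
  Add: P' → b
  Add: P' → (

No remaining common prefixes — done.

Resulting grammar:
P → ( B b P'
P' → b
P' → (
P → d P
B → B b
B → ( d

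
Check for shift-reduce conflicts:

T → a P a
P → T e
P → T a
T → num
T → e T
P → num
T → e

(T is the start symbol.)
Yes — I3: [T → e .] vs [T → . a P a]

Augment with T' → T and build the canonical LR(0) collection (I0 = CLOSURE({[T' → . T]}), then GOTO on every symbol after a dot until no new states appear). It has 12 states:
  I0: { [T → . a P a], [T → . e T], [T → . e], [T → . num], [T' → . T] }  — shift
  I1: { [T' → T .] }  — accept
  I2: { [P → . T a], [P → . T e], [P → . num], [T → . a P a], [T → . e T], [T → . e], [T → . num], [T → a . P a] }  — shift
  I3: { [T → . a P a], [T → . e T], [T → . e], [T → . num], [T → e . T], [T → e .] }  — shift, reduce
  I4: { [T → num .] }  — reduce
  I5: { [T → e T .] }  — reduce
  I6: { [T → a P . a] }  — shift
  I7: { [P → T . a], [P → T . e] }  — shift
  I8: { [P → num .], [T → num .] }  — 2 reduces
  I9: { [P → T a .] }  — reduce
  I10: { [P → T e .] }  — reduce
  I11: { [T → a P a .] }  — reduce

I3 contains reduce item [T → e .] and shift items [T → . a P a], [T → . e], [T → . e T], [T → . num] — shift-reduce conflict.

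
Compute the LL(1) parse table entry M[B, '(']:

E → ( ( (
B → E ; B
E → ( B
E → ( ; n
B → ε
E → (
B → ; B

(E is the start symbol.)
To find M[B, '('], we find productions for B where '(' is in the predict set (PREDICT(N → α) = (FIRST(α) \ {ε}) ∪ (FOLLOW(N) if α ⇒* ε)).

Relevant sets:
  FIRST(E) = { '(' }
  FOLLOW(B) = { $, ';' }

B → E ; B: PREDICT = { '(' }
  '(' is in predict set, so this production goes in M[B, '(']
B → ε: PREDICT = { $, ';' }
B → ; B: PREDICT = { ';' }

M[B, '('] = B → E ; B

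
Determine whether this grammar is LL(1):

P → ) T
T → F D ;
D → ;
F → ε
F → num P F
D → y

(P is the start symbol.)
Yes, the grammar is LL(1).

A grammar is LL(1) if for each non-terminal N with multiple productions, the predict sets of those productions are pairwise disjoint, where PREDICT(N → α) = (FIRST(α) \ {ε}) ∪ (FOLLOW(N) if α ⇒* ε).

Relevant sets:
  FOLLOW(F) = { ';', 'y' }

For D:
  PREDICT(D → ';') = { ';' }
  PREDICT(D → y) = { 'y' }
For F:
  PREDICT(F → ε) = { ';', 'y' }
  PREDICT(F → num P F) = { 'num' }
P, T have a single production, so nothing to check there.

All predict sets are disjoint. The grammar IS LL(1).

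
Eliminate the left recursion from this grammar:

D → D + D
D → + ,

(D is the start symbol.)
D is directly left-recursive. The standard transformation for
  A → A α₁ | ... | A α_m | β₁ | ... | β_n
is
  A  → β₁ A' | ... | β_n A'
  A' → α₁ A' | ... | α_m A' | ε

D → + , becomes D → + , D'
D → D + D becomes D' → + D D'
Add D' → ε

Resulting grammar:
D → + , D'
D' → + D D'
D' → ε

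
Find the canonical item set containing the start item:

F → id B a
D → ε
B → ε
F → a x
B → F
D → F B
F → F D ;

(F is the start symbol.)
{ [F → . F D ;], [F → . a x], [F → . id B a], [F' → . F] }

First, augment the grammar with F' → F
I₀ = CLOSURE({ [F' → . F] }):
  [F' → . F] has the dot before F: add [F → . id B a], [F → . a x], [F → . F D ;]
No further items can be added.

I₀ = { [F → . F D ;], [F → . a x], [F → . id B a], [F' → . F] }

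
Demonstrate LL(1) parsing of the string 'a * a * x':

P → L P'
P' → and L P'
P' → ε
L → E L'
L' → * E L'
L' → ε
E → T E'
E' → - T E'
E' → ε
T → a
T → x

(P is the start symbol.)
LL(1) parsing maintains a stack (initially the start symbol over $) and the input. At each step: if the stack top is a terminal, match it against the current input token; if it is a non-terminal N, replace it with the RHS of M[N, lookahead] (the unique production whose predict set contains the lookahead).

Stack is shown with the top on the left.

Stack         Input        Action
---------------------------------
P $           a * a * x $  output P → L P'
L P' $        a * a * x $  output L → E L'
E L' P' $     a * a * x $  output E → T E'
T E' L' P' $  a * a * x $  output T → a
a E' L' P' $  a * a * x $  match 'a'
E' L' P' $    * a * x $    output E' → ε
L' P' $       * a * x $    output L' → * E L'
* E L' P' $   * a * x $    match '*'
E L' P' $     a * x $      output E → T E'
T E' L' P' $  a * x $      output T → a
a E' L' P' $  a * x $      match 'a'
E' L' P' $    * x $        output E' → ε
L' P' $       * x $        output L' → * E L'
* E L' P' $   * x $        match '*'
E L' P' $     x $          output E → T E'
T E' L' P' $  x $          output T → x
x E' L' P' $  x $          match 'x'
E' L' P' $    $            output E' → ε
L' P' $       $            output L' → ε
P' $          $            output P' → ε
$             $            accept

The string is accepted.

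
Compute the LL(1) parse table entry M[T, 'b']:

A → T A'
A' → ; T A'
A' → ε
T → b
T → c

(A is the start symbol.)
To find M[T, 'b'], we find productions for T where 'b' is in the predict set (PREDICT(N → α) = (FIRST(α) \ {ε}) ∪ (FOLLOW(N) if α ⇒* ε)).

T → b: PREDICT = { 'b' }
  'b' is in predict set, so this production goes in M[T, 'b']
T → c: PREDICT = { 'c' }

M[T, 'b'] = T → b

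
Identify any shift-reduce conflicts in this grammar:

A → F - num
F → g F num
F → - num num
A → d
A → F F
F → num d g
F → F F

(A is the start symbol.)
A shift-reduce conflict occurs when an LR(0) state has both:
  - a complete (reduce) item [A → α .] (dot at the end), and
  - a shift item [B → β . c γ] (dot before a terminal).

Augment with A' → A and build the canonical LR(0) collection (I0 = CLOSURE({[A' → . A]}), then GOTO on every symbol after a dot until no new states appear). It has 17 states:
  I0: { [A → . F - num], [A → . F F], [A → . d], [A' → . A], [F → . - num num], [F → . F F], [F → . g F num], [F → . num d g] }  — shift
  I1: { [F → - . num num] }  — shift
  I2: { [A' → A .] }  — accept
  I3: { [A → F . - num], [A → F . F], [F → . - num num], [F → . F F], [F → . g F num], [F → . num d g], [F → F . F] }  — shift
  I4: { [A → d .] }  — reduce
  I5: { [F → . - num num], [F → . F F], [F → . g F num], [F → . num d g], [F → g . F num] }  — shift
  I6: { [F → num . d g] }  — shift
  I7: { [F → num d . g] }  — shift
  I8: { [F → num d g .] }  — reduce
  I9: { [F → . - num num], [F → . F F], [F → . g F num], [F → . num d g], [F → F . F], [F → g F . num] }  — shift
  I10: { [F → . - num num], [F → . F F], [F → . g F num], [F → . num d g], [F → F . F], [F → F F .] }  — shift, reduce
  I11: { [F → g F num .], [F → num . d g] }  — shift, reduce
  I12: { [A → F - . num], [F → - . num num] }  — shift
  I13: { [A → F F .], [F → . - num num], [F → . F F], [F → . g F num], [F → . num d g], [F → F . F], [F → F F .] }  — shift, 2 reduces
  I14: { [A → F - num .], [F → - num . num] }  — shift, reduce
  I15: { [F → - num num .] }  — reduce
  I16: { [F → - num . num] }  — shift

I10 contains reduce item [F → F F .] and shift items [F → . - num num], [F → . g F num], [F → . num d g] — shift-reduce conflict.
I11 contains reduce item [F → g F num .] and shift item [F → num . d g] — shift-reduce conflict.
I13 contains reduce items [A → F F .], [F → F F .] and shift items [F → . - num num], [F → . g F num], [F → . num d g] — shift-reduce conflict.
I14 contains reduce item [A → F - num .] and shift item [F → - num . num] — shift-reduce conflict.

Answer: Yes — I10: [F → F F .] vs [F → . - num num]; I11: [F → g F num .] vs [F → num . d g]; I13: [A → F F .] vs [F → . - num num]; I14: [A → F - num .] vs [F → - num . num]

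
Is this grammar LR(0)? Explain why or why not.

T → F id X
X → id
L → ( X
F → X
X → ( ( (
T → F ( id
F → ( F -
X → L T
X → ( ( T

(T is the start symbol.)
Augment with T' → T and build the canonical LR(0) collection (I0 = CLOSURE({[T' → . T]}), then GOTO on every symbol after a dot until no new states appear). It has 22 states:
  I0: { [F → . ( F -], [F → . X], [L → . ( X], [T → . F ( id], [T → . F id X], [T' → . T], [X → . ( ( (], [X → . ( ( T], [X → . L T], [X → . id] }  — shift
  I1: { [F → ( . F -], [F → . ( F -], [F → . X], [L → ( . X], [L → . ( X], [X → ( . ( (], [X → ( . ( T], [X → . ( ( (], [X → . ( ( T], [X → . L T], [X → . id] }  — shift
  I2: { [T → F . ( id], [T → F . id X] }  — shift
  I3: { [F → . ( F -], [F → . X], [L → . ( X], [T → . F ( id], [T → . F id X], [X → . ( ( (], [X → . ( ( T], [X → . L T], [X → . id], [X → L . T] }  — shift
  I4: { [T' → T .] }  — accept
  I5: { [F → X .] }  — reduce
  I6: { [X → id .] }  — reduce
  I7: { [X → L T .] }  — reduce
  I8: { [T → F ( . id] }  — shift
  I9: { [L → . ( X], [T → F id . X], [X → . ( ( (], [X → . ( ( T], [X → . L T], [X → . id] }  — shift
  I10: { [L → ( . X], [L → . ( X], [X → ( . ( (], [X → ( . ( T], [X → . ( ( (], [X → . ( ( T], [X → . L T], [X → . id] }  — shift
  I11: { [T → F id X .] }  — reduce
  I12: { [F → . ( F -], [F → . X], [L → ( . X], [L → . ( X], [T → . F ( id], [T → . F id X], [X → ( ( . (], [X → ( ( . T], [X → ( . ( (], [X → ( . ( T], [X → . ( ( (], [X → . ( ( T], [X → . L T], [X → . id] }  — shift
  I13: { [L → ( X .] }  — reduce
  I14: { [F → ( . F -], [F → . ( F -], [F → . X], [L → ( . X], [L → . ( X], [T → . F ( id], [T → . F id X], [X → ( ( ( .], [X → ( ( . (], [X → ( ( . T], [X → ( . ( (], [X → ( . ( T], [X → . ( ( (], [X → . ( ( T], [X → . L T], [X → . id] }  — shift, reduce
  I15: { [X → ( ( T .] }  — reduce
  I16: { [F → X .], [L → ( X .] }  — 2 reduces
  I17: { [F → ( F . -], [T → F . ( id], [T → F . id X] }  — shift
  I18: { [F → ( F - .] }  — reduce
  I19: { [T → F ( id .] }  — reduce
  I20: { [F → ( . F -], [F → . ( F -], [F → . X], [L → ( . X], [L → . ( X], [T → . F ( id], [T → . F id X], [X → ( ( . (], [X → ( ( . T], [X → ( . ( (], [X → ( . ( T], [X → . ( ( (], [X → . ( ( T], [X → . L T], [X → . id] }  — shift
  I21: { [F → ( F . -] }  — shift

Conflict in state I14:
  Shift-reduce conflict between [X → ( ( ( .] and [F → . ( F -]
So the grammar is NOT LR(0).

Answer: No. Shift-reduce conflict between [X → ( ( ( .] and [F → . ( F -]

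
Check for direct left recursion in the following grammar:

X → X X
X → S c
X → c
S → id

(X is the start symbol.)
X → X X: LEFT RECURSIVE (starts with X)
X → S c: starts with S
X → c: starts with c
S → id: starts with id

The grammar has direct left recursion on: X.

Answer: Yes, X is left-recursive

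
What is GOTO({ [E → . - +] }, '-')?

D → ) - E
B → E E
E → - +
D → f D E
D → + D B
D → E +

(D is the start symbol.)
GOTO(I, '-') = CLOSURE({ [A → αX.β] : [A → α.Xβ] ∈ I, X = '-' })

Items with dot before '-', with the dot advanced:
  [E → . - +] → [E → - . +]
Closure adds nothing (no advanced item has the dot before a non-terminal).

GOTO = { [E → - . +] }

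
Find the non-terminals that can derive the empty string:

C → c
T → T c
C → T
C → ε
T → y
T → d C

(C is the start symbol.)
{ 'C' }

ε-productions: C → ε
So C is immediately nullable.
No further non-terminal can be added: every production for the remaining non-terminals contains a terminal or a non-nullable non-terminal.
Nullable = { 'C' }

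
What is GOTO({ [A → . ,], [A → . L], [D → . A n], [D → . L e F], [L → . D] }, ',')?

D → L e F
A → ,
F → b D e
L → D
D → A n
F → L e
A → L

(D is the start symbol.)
{ [A → , .] }

GOTO(I, ',') = CLOSURE({ [A → αX.β] : [A → α.Xβ] ∈ I, X = ',' })

Items with dot before ',', with the dot advanced:
  [A → . ,] → [A → , .]
Closure adds nothing (no advanced item has the dot before a non-terminal).

GOTO = { [A → , .] }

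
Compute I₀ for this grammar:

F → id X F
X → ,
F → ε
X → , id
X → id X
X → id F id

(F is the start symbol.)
First, augment the grammar with F' → F
I₀ = CLOSURE({ [F' → . F] }):
  [F' → . F] has the dot before F: add [F → . id X F], [F → .]
No further items can be added.

I₀ = { [F → . id X F], [F → .], [F' → . F] }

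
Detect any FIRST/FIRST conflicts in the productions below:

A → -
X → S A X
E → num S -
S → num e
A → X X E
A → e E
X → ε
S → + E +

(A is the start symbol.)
FIRST sets of the non-terminals at (or reachable through a nullable prefix from) the front of some alternative:
  FIRST(X) = { '+', 'num', ε }
  FIRST(E) = { 'num' }
  FIRST(S) = { '+', 'num' }

Productions for A:
  A → -: FIRST = { '-' }
  A → X X E: FIRST = { '+', 'num' }
  A → e E: FIRST = { 'e' }
Productions for X:
  X → S A X: FIRST = { '+', 'num' }
  X → ε: FIRST = { ε }
Productions for S:
  S → num e: FIRST = { 'num' }
  S → + E +: FIRST = { '+' }
E has only one production, so no FIRST/FIRST conflict is possible there.

All alternatives of each non-terminal have pairwise disjoint FIRST sets.

Answer: No FIRST/FIRST conflicts.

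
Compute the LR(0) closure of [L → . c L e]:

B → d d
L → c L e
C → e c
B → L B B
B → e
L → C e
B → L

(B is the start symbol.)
Start with: [L → . c L e]
The dot precedes the terminal c, so nothing is added.

CLOSURE = { [L → . c L e] }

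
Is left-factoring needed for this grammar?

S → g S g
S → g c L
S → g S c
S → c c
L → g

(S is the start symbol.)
Left-factoring is needed when two productions for the same non-terminal
share a common prefix on the right-hand side.

Productions for S:
  S → g S g
  S → g c L
  S → g S c
  S → c c

Found common prefix 'g' in productions for S

Answer: Yes, S has productions with common prefix 'g'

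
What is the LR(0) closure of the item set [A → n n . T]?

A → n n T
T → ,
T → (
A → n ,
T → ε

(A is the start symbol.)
To compute CLOSURE, for each item [A → α.Bβ] where B is a non-terminal, add [B → .γ] for all productions B → γ; repeat for the newly added items until nothing changes.

Start with: [A → n n . T]
  [A → n n . T] has the dot before T: add [T → . ,], [T → . (], [T → .]
No further items can be added.

CLOSURE = { [A → n n . T], [T → . (], [T → . ,], [T → .] }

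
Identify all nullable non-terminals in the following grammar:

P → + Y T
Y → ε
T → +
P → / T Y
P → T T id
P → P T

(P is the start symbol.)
{ 'Y' }

ε-productions: Y → ε
So Y is immediately nullable.
No further non-terminal can be added: every production for the remaining non-terminals contains a terminal or a non-nullable non-terminal.
Nullable = { 'Y' }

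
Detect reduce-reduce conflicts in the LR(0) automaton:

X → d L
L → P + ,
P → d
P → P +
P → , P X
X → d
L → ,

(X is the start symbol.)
A reduce-reduce conflict occurs when an LR(0) state has two complete items [A → α .] and [B → β .] — both call for a reduction, and with no lookahead the parser cannot choose between them.

Augment with X' → X and build the canonical LR(0) collection (I0 = CLOSURE({[X' → . X]}), then GOTO on every symbol after a dot until no new states appear). It has 13 states:
  I0: { [X → . d L], [X → . d], [X' → . X] }  — shift
  I1: { [X' → X .] }  — accept
  I2: { [L → . ,], [L → . P + ,], [P → . , P X], [P → . P +], [P → . d], [X → d . L], [X → d .] }  — shift, reduce
  I3: { [L → , .], [P → , . P X], [P → . , P X], [P → . P +], [P → . d] }  — shift, reduce
  I4: { [X → d L .] }  — reduce
  I5: { [L → P . + ,], [P → P . +] }  — shift
  I6: { [P → d .] }  — reduce
  I7: { [L → P + . ,], [P → P + .] }  — shift, reduce
  I8: { [L → P + , .] }  — reduce
  I9: { [P → , . P X], [P → . , P X], [P → . P +], [P → . d] }  — shift
  I10: { [P → , P . X], [P → P . +], [X → . d L], [X → . d] }  — shift
  I11: { [P → P + .] }  — reduce
  I12: { [P → , P X .] }  — reduce

No state contains more than one complete item.

Answer: No reduce-reduce conflicts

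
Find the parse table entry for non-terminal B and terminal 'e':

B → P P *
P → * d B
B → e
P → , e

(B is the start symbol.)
To find M[B, 'e'], we find productions for B where 'e' is in the predict set (PREDICT(N → α) = (FIRST(α) \ {ε}) ∪ (FOLLOW(N) if α ⇒* ε)).

Relevant sets:
  FIRST(P) = { '*', ',' }

B → P P *: PREDICT = { '*', ',' }
B → e: PREDICT = { 'e' }
  'e' is in predict set, so this production goes in M[B, 'e']

M[B, 'e'] = B → e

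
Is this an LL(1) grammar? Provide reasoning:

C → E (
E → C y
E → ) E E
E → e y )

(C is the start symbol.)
A grammar is LL(1) if for each non-terminal N with multiple productions, the predict sets of those productions are pairwise disjoint, where PREDICT(N → α) = (FIRST(α) \ {ε}) ∪ (FOLLOW(N) if α ⇒* ε).

Relevant sets:
  FIRST(C) = { ')', 'e' }

For E:
  PREDICT(E → C y) = { ')', 'e' }
  PREDICT(E → ')' E E) = { ')' }
  PREDICT(E → e y ')') = { 'e' }
C has a single production, so nothing to check there.

Conflict found: Predict set conflict for E: { ')' }
The grammar is NOT LL(1).

Answer: No. Predict set conflict for E: { ')' }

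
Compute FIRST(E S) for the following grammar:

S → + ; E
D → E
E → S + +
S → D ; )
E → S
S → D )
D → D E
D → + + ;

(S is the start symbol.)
{ '+' }

FIRST sets of the non-terminals involved (from the grammar, by fixed-point iteration):
  FIRST(E) = { '+' }

To compute FIRST(E S), process the symbols left to right:
Symbol E is a non-terminal. Add FIRST(E) \ {ε} = { '+' }
E is not nullable (ε ∉ FIRST(E)), so stop here.
FIRST(E S) = { '+' }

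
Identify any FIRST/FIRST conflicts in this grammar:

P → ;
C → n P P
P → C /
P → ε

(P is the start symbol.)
A FIRST/FIRST conflict occurs when two productions N → α and N → β for the same non-terminal have FIRST(α) ∩ FIRST(β) ≠ ∅ (with ε ∈ FIRST of a nullable right-hand side, so two nullable alternatives also conflict).

FIRST sets of the non-terminals at (or reachable through a nullable prefix from) the front of some alternative:
  FIRST(C) = { 'n' }

Productions for P:
  P → ;: FIRST = { ';' }
  P → C /: FIRST = { 'n' }
  P → ε: FIRST = { ε }
C has only one production, so no FIRST/FIRST conflict is possible there.

All alternatives of each non-terminal have pairwise disjoint FIRST sets.

Answer: No FIRST/FIRST conflicts.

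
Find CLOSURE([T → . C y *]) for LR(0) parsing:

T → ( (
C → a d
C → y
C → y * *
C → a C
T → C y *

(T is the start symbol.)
To compute CLOSURE, for each item [A → α.Bβ] where B is a non-terminal, add [B → .γ] for all productions B → γ; repeat for the newly added items until nothing changes.

Start with: [T → . C y *]
  [T → . C y *] has the dot before C: add [C → . a d], [C → . y], [C → . y * *], [C → . a C]
No further items can be added.

CLOSURE = { [C → . a C], [C → . a d], [C → . y * *], [C → . y], [T → . C y *] }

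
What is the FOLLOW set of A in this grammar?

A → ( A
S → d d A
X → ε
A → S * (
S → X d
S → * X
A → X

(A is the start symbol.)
A is the start symbol, so $ ∈ FOLLOW(A).
In A → ( A: A is at the end; this adds FOLLOW(A) to itself — nothing new
In S → d d A: A is at the end, add FOLLOW(S)

The FOLLOW sets referred to above (computed the same way, to a fixed point):
  FOLLOW(S) = { '*' }

Taking the union: FOLLOW(A) = { $, '*' }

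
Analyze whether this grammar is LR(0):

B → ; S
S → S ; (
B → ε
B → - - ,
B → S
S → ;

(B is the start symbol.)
A grammar is LR(0) if no state in the canonical LR(0) collection has:
  - both a shift item (dot before a terminal) and a complete item (shift-reduce conflict), or
  - two or more complete items (reduce-reduce conflict; the accept item [B' → B .] counts as a complete item here).

Augment with B' → B and build the canonical LR(0) collection (I0 = CLOSURE({[B' → . B]}), then GOTO on every symbol after a dot until no new states appear). It has 11 states:
  I0: { [B → . - - ,], [B → . ; S], [B → . S], [B → .], [B' → . B], [S → . ;], [S → . S ; (] }  — shift, reduce
  I1: { [B → - . - ,] }  — shift
  I2: { [B → ; . S], [S → . ;], [S → . S ; (], [S → ; .] }  — shift, reduce
  I3: { [B' → B .] }  — accept
  I4: { [B → S .], [S → S . ; (] }  — shift, reduce
  I5: { [S → S ; . (] }  — shift
  I6: { [S → S ; ( .] }  — reduce
  I7: { [S → ; .] }  — reduce
  I8: { [B → ; S .], [S → S . ; (] }  — shift, reduce
  I9: { [B → - - . ,] }  — shift
  I10: { [B → - - , .] }  — reduce

Conflict in state I0:
  Shift-reduce conflict between [B → .] and [B → . - - ,]
So the grammar is NOT LR(0).

Answer: No. Shift-reduce conflict between [B → .] and [B → . - - ,]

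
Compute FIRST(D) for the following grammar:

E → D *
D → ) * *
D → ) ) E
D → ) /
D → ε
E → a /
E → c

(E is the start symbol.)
{ ')', ε }

To compute FIRST(D), examine every production with D on the left-hand side, reading each right-hand side left to right until a non-nullable symbol is reached.

From D → ) * *:
  - ')' is a terminal: add ')' and stop
From D → ) ) E:
  - ')' is a terminal: add ')' and stop
From D → ) /:
  - ')' is a terminal: add ')' and stop
From D → ε:
  - ε-production, so ε ∈ FIRST(D)

Collecting: FIRST(D) = { ')', ε }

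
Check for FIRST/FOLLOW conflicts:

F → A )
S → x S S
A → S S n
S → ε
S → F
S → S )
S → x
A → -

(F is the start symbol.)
Yes. S → x S S with FOLLOW(S) on { 'x' }; S → F with FOLLOW(S) on { ')', '-', 'n', 'x' }; S → S ')' with FOLLOW(S) on { ')', '-', 'n', 'x' }; S → x with FOLLOW(S) on { 'x' }

Nullable non-terminals: S.
FIRST sets used below: FIRST(F) = { ')', '-', 'n', 'x' }, FIRST(S) = { ')', '-', 'n', 'x', ε }

S: nullable alternative(s) S → ε; FOLLOW(S) = { ')', '-', 'n', 'x' }
  S → x S S: FIRST \ {ε} = { 'x' } — overlaps FOLLOW(S) on { 'x' }: CONFLICT
  S → ε: FIRST \ {ε} = { } — this is the only nullable alternative, skip
  S → F: FIRST \ {ε} = { ')', '-', 'n', 'x' } — overlaps FOLLOW(S) on { ')', '-', 'n', 'x' }: CONFLICT
  S → S ): FIRST \ {ε} = { ')', '-', 'n', 'x' } — overlaps FOLLOW(S) on { ')', '-', 'n', 'x' }: CONFLICT
  S → x: FIRST \ {ε} = { 'x' } — overlaps FOLLOW(S) on { 'x' }: CONFLICT

A, F have no nullable alternative, so no FIRST/FOLLOW check is needed there.

So the grammar has 4 FIRST/FOLLOW conflicts (marked CONFLICT above).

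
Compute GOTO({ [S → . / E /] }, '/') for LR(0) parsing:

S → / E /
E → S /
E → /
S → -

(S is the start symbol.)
GOTO(I, '/') = CLOSURE({ [A → αX.β] : [A → α.Xβ] ∈ I, X = '/' })

Items with dot before '/', with the dot advanced:
  [S → . / E /] → [S → / . E /]
Closure of the advanced items:
  [S → / . E /] has the dot before E: add [E → . S /], [E → . /]
  [E → . S /] has the dot before S: add [S → . / E /], [S → . -]

GOTO = { [E → . /], [E → . S /], [S → . -], [S → . / E /], [S → / . E /] }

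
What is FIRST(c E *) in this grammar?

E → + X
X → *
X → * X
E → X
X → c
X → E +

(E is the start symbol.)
{ 'c' }

To compute FIRST(c E *), process the symbols left to right:
Symbol c is a terminal. Add 'c' and stop.
FIRST(c E *) = { 'c' }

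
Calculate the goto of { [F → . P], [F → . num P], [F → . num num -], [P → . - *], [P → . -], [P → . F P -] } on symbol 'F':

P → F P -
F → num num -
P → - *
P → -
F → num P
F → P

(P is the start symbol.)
{ [F → . P], [F → . num P], [F → . num num -], [P → . - *], [P → . -], [P → . F P -], [P → F . P -] }

GOTO(I, 'F') = CLOSURE({ [A → αX.β] : [A → α.Xβ] ∈ I, X = 'F' })

Items with dot before 'F', with the dot advanced:
  [P → . F P -] → [P → F . P -]
Closure of the advanced items:
  [P → F . P -] has the dot before P: add [P → . F P -], [P → . - *], [P → . -]
  [P → . F P -] has the dot before F: add [F → . num num -], [F → . num P], [F → . P]

GOTO = { [F → . P], [F → . num P], [F → . num num -], [P → . - *], [P → . -], [P → . F P -], [P → F . P -] }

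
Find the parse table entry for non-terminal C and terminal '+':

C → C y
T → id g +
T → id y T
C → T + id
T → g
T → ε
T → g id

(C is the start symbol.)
C → C y, C → T + id

To find M[C, '+'], we find productions for C where '+' is in the predict set (PREDICT(N → α) = (FIRST(α) \ {ε}) ∪ (FOLLOW(N) if α ⇒* ε)).

Relevant sets:
  FIRST(C) = { '+', 'g', 'id' }
  FIRST(T) = { 'g', 'id', ε }

C → C y: PREDICT = { '+', 'g', 'id' }
  '+' is in predict set, so this production goes in M[C, '+']
C → T + id: PREDICT = { '+', 'g', 'id' }
  '+' is in predict set, so this production goes in M[C, '+']

M[C, '+'] = C → C y, C → T + id  (a multiply-defined cell — the grammar is not LL(1))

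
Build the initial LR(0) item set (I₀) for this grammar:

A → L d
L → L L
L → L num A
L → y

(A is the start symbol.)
First, augment the grammar with A' → A
I₀ = CLOSURE({ [A' → . A] }):
  [A' → . A] has the dot before A: add [A → . L d]
  [A → . L d] has the dot before L: add [L → . L L], [L → . L num A], [L → . y]
No further items can be added.

I₀ = { [A → . L d], [A' → . A], [L → . L L], [L → . L num A], [L → . y] }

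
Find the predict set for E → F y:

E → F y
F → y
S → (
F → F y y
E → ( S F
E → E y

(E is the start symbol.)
{ 'y' }

PREDICT(E → F y) = (FIRST(RHS) \ {ε}) ∪ (FOLLOW(E) if ε ∈ FIRST(RHS), i.e. RHS ⇒* ε)
FIRST(F) = { 'y' }
FIRST(F y) = { 'y' }
ε ∉ FIRST(F y), so FOLLOW(E) is not added.
PREDICT(E → F y) = { 'y' }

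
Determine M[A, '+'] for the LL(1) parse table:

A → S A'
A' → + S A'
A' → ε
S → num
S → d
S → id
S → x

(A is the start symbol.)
Empty (error entry)

To find M[A, '+'], we find productions for A where '+' is in the predict set (PREDICT(N → α) = (FIRST(α) \ {ε}) ∪ (FOLLOW(N) if α ⇒* ε)).

Relevant sets:
  FIRST(S) = { 'd', 'id', 'num', 'x' }

A → S A': PREDICT = { 'd', 'id', 'num', 'x' }

M[A, '+'] is empty (no production applies)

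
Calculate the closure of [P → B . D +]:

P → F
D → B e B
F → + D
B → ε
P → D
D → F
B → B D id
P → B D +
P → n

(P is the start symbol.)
{ [B → . B D id], [B → .], [D → . B e B], [D → . F], [F → . + D], [P → B . D +] }

To compute CLOSURE, for each item [A → α.Bβ] where B is a non-terminal, add [B → .γ] for all productions B → γ; repeat for the newly added items until nothing changes.

Start with: [P → B . D +]
  [P → B . D +] has the dot before D: add [D → . B e B], [D → . F]
  [D → . B e B] has the dot before B: add [B → .], [B → . B D id]
  [D → . F] has the dot before F: add [F → . + D]
No further items can be added.

CLOSURE = { [B → . B D id], [B → .], [D → . B e B], [D → . F], [F → . + D], [P → B . D +] }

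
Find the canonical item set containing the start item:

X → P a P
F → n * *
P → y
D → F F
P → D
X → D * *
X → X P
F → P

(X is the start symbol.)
{ [D → . F F], [F → . P], [F → . n * *], [P → . D], [P → . y], [X → . D * *], [X → . P a P], [X → . X P], [X' → . X] }

First, augment the grammar with X' → X
I₀ = CLOSURE({ [X' → . X] }):
  [X' → . X] has the dot before X: add [X → . P a P], [X → . D * *], [X → . X P]
  [X → . P a P] has the dot before P: add [P → . y], [P → . D]
  [X → . D * *] has the dot before D: add [D → . F F]
  [D → . F F] has the dot before F: add [F → . n * *], [F → . P]
No further items can be added.

I₀ = { [D → . F F], [F → . P], [F → . n * *], [P → . D], [P → . y], [X → . D * *], [X → . P a P], [X → . X P], [X' → . X] }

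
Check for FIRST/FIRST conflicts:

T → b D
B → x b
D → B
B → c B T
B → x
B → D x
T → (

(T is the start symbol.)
Yes. B → x b / B → x on { 'x' }; B → x b / B → D x on { 'x' }; B → c B T / B → D x on { 'c' }; B → x / B → D x on { 'x' }

A FIRST/FIRST conflict occurs when two productions N → α and N → β for the same non-terminal have FIRST(α) ∩ FIRST(β) ≠ ∅ (with ε ∈ FIRST of a nullable right-hand side, so two nullable alternatives also conflict).

FIRST sets of the non-terminals at (or reachable through a nullable prefix from) the front of some alternative:
  FIRST(D) = { 'c', 'x' }

Productions for T:
  T → b D: FIRST = { 'b' }
  T → (: FIRST = { '(' }
Productions for B:
  B → x b: FIRST = { 'x' }
  B → c B T: FIRST = { 'c' }
  B → x: FIRST = { 'x' }
  B → D x: FIRST = { 'c', 'x' }
D has only one production, so no FIRST/FIRST conflict is possible there.

Conflict for B: B → x b and B → x
  Overlap: { 'x' }
Conflict for B: B → x b and B → D x
  Overlap: { 'x' }
Conflict for B: B → c B T and B → D x
  Overlap: { 'c' }
Conflict for B: B → x and B → D x
  Overlap: { 'x' }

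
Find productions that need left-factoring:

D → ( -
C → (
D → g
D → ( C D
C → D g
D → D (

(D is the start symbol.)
Yes, D has productions with common prefix '('

Left-factoring is needed when two productions for the same non-terminal
share a common prefix on the right-hand side.

Productions for D:
  D → ( -
  D → g
  D → ( C D
  D → D (
Productions for C:
  C → (
  C → D g

Found common prefix '(' in productions for D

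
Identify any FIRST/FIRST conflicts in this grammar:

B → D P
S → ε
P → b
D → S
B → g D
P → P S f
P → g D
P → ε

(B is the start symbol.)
Yes. B → D P / B → g D on { 'g' }; P → b / P → P S f on { 'b' }; P → P S f / P → g D on { 'g' }

FIRST sets of the non-terminals at (or reachable through a nullable prefix from) the front of some alternative:
  FIRST(D) = { ε }
  FIRST(P) = { 'b', 'f', 'g', ε }
  FIRST(S) = { ε }

Productions for B:
  B → D P: FIRST = { 'b', 'f', 'g', ε }
  B → g D: FIRST = { 'g' }
Productions for P:
  P → b: FIRST = { 'b' }
  P → P S f: FIRST = { 'b', 'f', 'g' }
  P → g D: FIRST = { 'g' }
  P → ε: FIRST = { ε }
S, D have only one production, so no FIRST/FIRST conflict is possible there.

Conflict for B: B → D P and B → g D
  Overlap: { 'g' }
Conflict for P: P → b and P → P S f
  Overlap: { 'b' }
Conflict for P: P → P S f and P → g D
  Overlap: { 'g' }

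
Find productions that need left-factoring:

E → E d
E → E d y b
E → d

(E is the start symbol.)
Yes, E has productions with common prefix 'E d'

Left-factoring is needed when two productions for the same non-terminal
share a common prefix on the right-hand side.

Productions for E:
  E → E d
  E → E d y b
  E → d

Found common prefix 'E d' in productions for E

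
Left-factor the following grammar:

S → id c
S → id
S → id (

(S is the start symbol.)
S → id S'
S' → c
S' → ε
S' → (

Left-factoring transforms A → αβ₁ | αβ₂ into A → αA' and A' → β₁ | β₂
(α is the longest common prefix among the alternatives). Repeat until
no nonterminal has two alternatives with a common prefix.

Round 1: S has alternatives sharing prefix 'id'. Introduce S': S → id S'
  Add: S' → c
  Add: S' → ε
  Add: S' → (

No remaining common prefixes — done.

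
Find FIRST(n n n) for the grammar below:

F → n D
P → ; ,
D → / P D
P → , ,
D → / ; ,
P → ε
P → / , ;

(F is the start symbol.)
{ 'n' }

To compute FIRST(n n n), process the symbols left to right:
Symbol n is a terminal. Add 'n' and stop.
FIRST(n n n) = { 'n' }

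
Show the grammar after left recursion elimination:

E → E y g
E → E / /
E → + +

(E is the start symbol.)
E is directly left-recursive. The standard transformation for
  A → A α₁ | ... | A α_m | β₁ | ... | β_n
is
  A  → β₁ A' | ... | β_n A'
  A' → α₁ A' | ... | α_m A' | ε

E → + + becomes E → + + E'
E → E y g becomes E' → y g E'
E → E / / becomes E' → / / E'
Add E' → ε

Resulting grammar:
E → + + E'
E' → y g E'
E' → / / E'
E' → ε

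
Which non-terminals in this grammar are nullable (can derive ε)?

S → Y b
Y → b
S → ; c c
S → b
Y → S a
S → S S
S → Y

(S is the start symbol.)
None

A non-terminal is nullable if it can derive ε (the empty string): either it has an ε-production, or it has a production whose right-hand side consists entirely of nullable non-terminals.

There are no ε-productions, so no non-terminal can derive ε.
No non-terminals are nullable.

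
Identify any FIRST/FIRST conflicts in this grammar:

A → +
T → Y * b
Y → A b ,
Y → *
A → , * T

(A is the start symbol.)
A FIRST/FIRST conflict occurs when two productions N → α and N → β for the same non-terminal have FIRST(α) ∩ FIRST(β) ≠ ∅ (with ε ∈ FIRST of a nullable right-hand side, so two nullable alternatives also conflict).

FIRST sets of the non-terminals at (or reachable through a nullable prefix from) the front of some alternative:
  FIRST(A) = { '+', ',' }

Productions for A:
  A → +: FIRST = { '+' }
  A → , * T: FIRST = { ',' }
Productions for Y:
  Y → A b ,: FIRST = { '+', ',' }
  Y → *: FIRST = { '*' }
T has only one production, so no FIRST/FIRST conflict is possible there.

All alternatives of each non-terminal have pairwise disjoint FIRST sets.

Answer: No FIRST/FIRST conflicts.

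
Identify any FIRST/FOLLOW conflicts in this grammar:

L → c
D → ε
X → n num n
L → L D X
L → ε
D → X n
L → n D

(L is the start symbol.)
Nullable non-terminals: D, L.
FIRST sets used below: FIRST(X) = { 'n' }, FIRST(L) = { 'c', 'n', ε }, FIRST(D) = { 'n', ε }

D: nullable alternative(s) D → ε; FOLLOW(D) = { $, 'n' }
  D → ε: FIRST \ {ε} = { } — this is the only nullable alternative, skip
  D → X n: FIRST \ {ε} = { 'n' } — overlaps FOLLOW(D) on { 'n' }: CONFLICT

L: nullable alternative(s) L → ε; FOLLOW(L) = { $, 'n' }
  L → c: FIRST \ {ε} = { 'c' } — disjoint from FOLLOW(L)
  L → L D X: FIRST \ {ε} = { 'c', 'n' } — overlaps FOLLOW(L) on { 'n' }: CONFLICT
  L → ε: FIRST \ {ε} = { } — this is the only nullable alternative, skip
  L → n D: FIRST \ {ε} = { 'n' } — overlaps FOLLOW(L) on { 'n' }: CONFLICT

X has no nullable alternative, so no FIRST/FOLLOW check is needed there.

So the grammar has 3 FIRST/FOLLOW conflicts (marked CONFLICT above).

Answer: Yes. L → L D X with FOLLOW(L) on { 'n' }; L → n D with FOLLOW(L) on { 'n' }; D → X n with FOLLOW(D) on { 'n' }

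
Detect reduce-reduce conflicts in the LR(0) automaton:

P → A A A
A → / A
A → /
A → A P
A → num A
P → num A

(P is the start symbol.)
Yes — I5: [A → num A .] vs [P → num A .]

A reduce-reduce conflict occurs when an LR(0) state has two complete items [A → α .] and [B → β .] — both call for a reduction, and with no lookahead the parser cannot choose between them.

Augment with P' → P and build the canonical LR(0) collection (I0 = CLOSURE({[P' → . P]}), then GOTO on every symbol after a dot until no new states appear). It has 12 states:
  I0: { [A → . / A], [A → . /], [A → . A P], [A → . num A], [P → . A A A], [P → . num A], [P' → . P] }  — shift
  I1: { [A → . / A], [A → . /], [A → . A P], [A → . num A], [A → / . A], [A → / .] }  — shift, reduce
  I2: { [A → . / A], [A → . /], [A → . A P], [A → . num A], [A → A . P], [P → . A A A], [P → . num A], [P → A . A A] }  — shift
  I3: { [P' → P .] }  — accept
  I4: { [A → . / A], [A → . /], [A → . A P], [A → . num A], [A → num . A], [P → num . A] }  — shift
  I5: { [A → . / A], [A → . /], [A → . A P], [A → . num A], [A → A . P], [A → num A .], [P → . A A A], [P → . num A], [P → num A .] }  — shift, 2 reduces
  I6: { [A → . / A], [A → . /], [A → . A P], [A → . num A], [A → num . A] }  — shift
  I7: { [A → . / A], [A → . /], [A → . A P], [A → . num A], [A → A . P], [A → num A .], [P → . A A A], [P → . num A] }  — shift, reduce
  I8: { [A → A P .] }  — reduce
  I9: { [A → . / A], [A → . /], [A → . A P], [A → . num A], [A → A . P], [P → . A A A], [P → . num A], [P → A . A A], [P → A A . A] }  — shift
  I10: { [A → . / A], [A → . /], [A → . A P], [A → . num A], [A → A . P], [P → . A A A], [P → . num A], [P → A . A A], [P → A A . A], [P → A A A .] }  — shift, reduce
  I11: { [A → . / A], [A → . /], [A → . A P], [A → . num A], [A → / A .], [A → A . P], [P → . A A A], [P → . num A] }  — shift, reduce

I5 contains complete items [A → num A .], [P → num A .] — reduce-reduce conflict.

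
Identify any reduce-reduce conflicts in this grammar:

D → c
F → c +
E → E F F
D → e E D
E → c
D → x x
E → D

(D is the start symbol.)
A reduce-reduce conflict occurs when an LR(0) state has two complete items [A → α .] and [B → β .] — both call for a reduction, and with no lookahead the parser cannot choose between them.

Augment with D' → D and build the canonical LR(0) collection (I0 = CLOSURE({[D' → . D]}), then GOTO on every symbol after a dot until no new states appear). It has 15 states:
  I0: { [D → . c], [D → . e E D], [D → . x x], [D' → . D] }  — shift
  I1: { [D' → D .] }  — accept
  I2: { [D → c .] }  — reduce
  I3: { [D → . c], [D → . e E D], [D → . x x], [D → e . E D], [E → . D], [E → . E F F], [E → . c] }  — shift
  I4: { [D → x . x] }  — shift
  I5: { [D → x x .] }  — reduce
  I6: { [E → D .] }  — reduce
  I7: { [D → . c], [D → . e E D], [D → . x x], [D → e E . D], [E → E . F F], [F → . c +] }  — shift
  I8: { [D → c .], [E → c .] }  — 2 reduces
  I9: { [D → e E D .] }  — reduce
  I10: { [E → E F . F], [F → . c +] }  — shift
  I11: { [D → c .], [F → c . +] }  — shift, reduce
  I12: { [F → c + .] }  — reduce
  I13: { [E → E F F .] }  — reduce
  I14: { [F → c . +] }  — shift

I8 contains complete items [D → c .], [E → c .] — reduce-reduce conflict.

Answer: Yes — I8: [D → c .] vs [E → c .]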